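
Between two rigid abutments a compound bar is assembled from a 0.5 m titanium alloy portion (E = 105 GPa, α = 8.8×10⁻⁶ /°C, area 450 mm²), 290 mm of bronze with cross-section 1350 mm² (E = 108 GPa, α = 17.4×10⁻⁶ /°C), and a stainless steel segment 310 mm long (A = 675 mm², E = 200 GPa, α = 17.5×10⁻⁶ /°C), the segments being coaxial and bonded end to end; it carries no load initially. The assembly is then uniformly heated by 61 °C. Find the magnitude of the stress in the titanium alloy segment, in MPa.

With the walls removed the bar would change length by δ_free = Σ αᵢΔT Lᵢ = 8.8×10⁻⁶×61×500 + 17.4×10⁻⁶×61×290 + 17.5×10⁻⁶×61×310 = 0.9071 mm.
The rigid supports impose zero overall length change; the single axial force P common to all segments must satisfy P Σ Lᵢ/(AᵢEᵢ) = δ_free.
The series flexibility is Σ Lᵢ/(AᵢEᵢ) = 500/(450×105×10³) + 290/(1350×108×10³) + 310/(675×200×10³) = 1.487×10⁻⁵ mm/N.
So P = 0.9071 / 1.487×10⁻⁵ = 61.02 kN, compressive.
σ_{titanium alloy} = P / A = 61020 / 450 = 135.6 MPa.

σ ≈ 136 MPa (compressive)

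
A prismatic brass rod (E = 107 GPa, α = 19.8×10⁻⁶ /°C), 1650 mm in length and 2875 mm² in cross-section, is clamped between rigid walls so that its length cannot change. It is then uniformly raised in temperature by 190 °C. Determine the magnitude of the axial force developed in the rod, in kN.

Full restraint means ε = 0, so the stress is σ = EαΔT = 107×10³ × 19.8×10⁻⁶ × 190 = 402.5 MPa.
P = AEαΔT = 2875 × 107×10³ × 19.8×10⁻⁶ × 190 = 1157 kN (compressive).

P ≈ 1160 kN (compressive)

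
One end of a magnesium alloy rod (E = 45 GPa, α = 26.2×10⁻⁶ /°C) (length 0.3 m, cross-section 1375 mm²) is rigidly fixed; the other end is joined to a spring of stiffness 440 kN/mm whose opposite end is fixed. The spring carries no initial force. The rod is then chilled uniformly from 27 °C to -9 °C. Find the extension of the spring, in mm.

The unrestrained thermal change is αΔT L = 26.2×10⁻⁶ × 36 × 300 = 0.283 mm.
Let P be the tensile force in the spring. The rod extends elastically by PL/(AE) and the spring stretches by P/k; together these equal δ_free.
P [ L/(AE) + 1/k ] = δ_free → P [ 300/(1375×45×10³) + 1/(440×10³) ] = 0.283.
P = 0.283 / 7.121×10⁻⁶ = 39730 N.
Spring extension = P/k = 39730/(440×10³) = 0.09031 mm.

δ ≈ 0.0903 mm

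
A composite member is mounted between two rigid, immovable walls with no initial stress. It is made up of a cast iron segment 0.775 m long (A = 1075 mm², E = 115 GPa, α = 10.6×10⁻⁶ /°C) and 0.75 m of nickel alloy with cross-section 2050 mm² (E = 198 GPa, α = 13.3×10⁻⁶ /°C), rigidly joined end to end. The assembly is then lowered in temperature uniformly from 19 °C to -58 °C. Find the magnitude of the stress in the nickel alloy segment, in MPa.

With the walls removed the bar would change length by δ_free = Σ αᵢΔT Lᵢ = 10.6×10⁻⁶×77×775 + 13.3×10⁻⁶×77×750 = 1.401 mm.
Since the ends are fixed, an axial force P builds up, equal in every segment, with P · Σ Lᵢ/(AᵢEᵢ) = δ_free.
The series flexibility is Σ Lᵢ/(AᵢEᵢ) = 775/(1075×115×10³) + 750/(2050×198×10³) = 8.117×10⁻⁶ mm/N.
So P = 1.401 / 8.117×10⁻⁶ = 172.6 kN, tensile.
σ_{nickel alloy} = P / A = 172600 / 2050 = 84.18 MPa.

σ ≈ 84.2 MPa (tensile)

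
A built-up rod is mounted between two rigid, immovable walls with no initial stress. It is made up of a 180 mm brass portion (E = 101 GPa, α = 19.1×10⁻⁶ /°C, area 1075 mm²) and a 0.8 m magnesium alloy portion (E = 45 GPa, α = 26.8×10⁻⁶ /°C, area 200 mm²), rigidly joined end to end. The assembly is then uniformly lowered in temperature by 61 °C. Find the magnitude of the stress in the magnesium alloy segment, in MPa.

With the walls removed the bar would change length by δ_free = Σ αᵢΔT Lᵢ = 19.1×10⁻⁶×61×180 + 26.8×10⁻⁶×61×800 = 1.518 mm.
The walls prevent any net length change, so an axial force P (same in every segment) develops. Compatibility: P · Σ Lᵢ/(AᵢEᵢ) = δ_free.
Σ Lᵢ/(AᵢEᵢ) = 180/(1075×101×10³) + 800/(200×45×10³) = 9.055×10⁻⁵ mm/N.
P = 1.518 / 9.055×10⁻⁵ = 16760 N = 16.76 kN, tensile.
σ_{magnesium alloy} = P / A = 16760 / 200 = 83.8 MPa.

σ ≈ 83.8 MPa (tensile)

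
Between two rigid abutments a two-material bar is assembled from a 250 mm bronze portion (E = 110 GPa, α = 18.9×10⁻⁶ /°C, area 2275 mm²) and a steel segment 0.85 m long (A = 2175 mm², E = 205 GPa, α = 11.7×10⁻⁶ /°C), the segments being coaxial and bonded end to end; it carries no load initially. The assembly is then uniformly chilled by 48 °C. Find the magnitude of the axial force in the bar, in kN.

P ≈ 242 kN (tensile)

If the supports were absent, the total length change would be Σ αᵢΔT Lᵢ = 18.9×10⁻⁶×48×250 + 11.7×10⁻⁶×48×850 = 0.7042 mm.
The rigid supports impose zero overall length change; the single axial force P common to all segments must satisfy P Σ Lᵢ/(AᵢEᵢ) = δ_free.
Σ Lᵢ/(AᵢEᵢ) = 250/(2275×110×10³) + 850/(2175×205×10³) = 2.905×10⁻⁶ mm/N.
So P = 0.7042 / 2.905×10⁻⁶ = 242.4 kN, tensile.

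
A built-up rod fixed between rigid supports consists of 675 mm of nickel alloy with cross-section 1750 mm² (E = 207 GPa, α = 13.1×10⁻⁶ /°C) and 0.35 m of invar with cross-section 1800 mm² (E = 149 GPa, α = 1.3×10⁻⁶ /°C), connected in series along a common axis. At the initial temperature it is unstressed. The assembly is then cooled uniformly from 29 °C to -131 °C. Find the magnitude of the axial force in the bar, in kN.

P ≈ 470 kN (tensile)

With the walls removed the bar would change length by δ_free = Σ αᵢΔT Lᵢ = 13.1×10⁻⁶×160×675 + 1.3×10⁻⁶×160×350 = 1.488 mm.
The rigid supports impose zero overall length change; the single axial force P common to all segments must satisfy P Σ Lᵢ/(AᵢEᵢ) = δ_free.
The series flexibility is Σ Lᵢ/(AᵢEᵢ) = 675/(1750×207×10³) + 350/(1800×149×10³) = 3.168×10⁻⁶ mm/N.
P = 1.488 / 3.168×10⁻⁶ = 469500 N = 469.5 kN, tensile.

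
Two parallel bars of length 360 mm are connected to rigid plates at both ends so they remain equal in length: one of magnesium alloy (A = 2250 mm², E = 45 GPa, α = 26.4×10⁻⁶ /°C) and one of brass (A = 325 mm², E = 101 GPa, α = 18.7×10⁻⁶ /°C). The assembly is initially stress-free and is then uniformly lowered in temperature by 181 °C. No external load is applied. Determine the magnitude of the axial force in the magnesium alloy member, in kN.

P ≈ 34.5 kN (tensile in the magnesium alloy)

Both members must finish at the same length. With the larger α, the magnesium alloy tends to over-contract; the plates restrain it, putting the magnesium alloy in tension and the brass in compression. With no external load the two internal forces are equal and opposite, magnitude P.
Compatibility of the two members (thermal + elastic change equal): (α₁ − α₂)ΔT = P·[1/(A₁E₁) + 1/(A₂E₂)].
|α₁ − α₂|·ΔT = 7.7×10⁻⁶ × 181 = 0.001394.
1/(A₁E₁) + 1/(A₂E₂) = 1/(2250×45×10³) + 1/(325×101×10³) = 4.034×10⁻⁸ N⁻¹.
So P = 0.001394 / 4.034×10⁻⁸ = 34.55 kN.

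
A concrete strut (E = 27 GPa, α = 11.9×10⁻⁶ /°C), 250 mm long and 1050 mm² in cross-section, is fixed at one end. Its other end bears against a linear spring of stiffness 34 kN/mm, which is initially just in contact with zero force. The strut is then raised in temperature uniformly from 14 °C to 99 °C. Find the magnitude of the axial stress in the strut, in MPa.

σ ≈ 6.3 MPa (compressive)

The unrestrained thermal change is αΔT L = 11.9×10⁻⁶ × 85 × 250 = 0.2529 mm.
Let P be the compressive force at the spring. The strut shortens elastically by PL/(AE) and the spring compresses by P/k; together these equal δ_free.
So P = δ_free / [L/(AE) + 1/k] = 0.2529 / [ 250/(1050×27×10³) + 1/(34×10³) ].
P = 0.2529 / 3.823×10⁻⁵ = 6615 N.
σ = P/A = 6615/1050 = 6.3 MPa.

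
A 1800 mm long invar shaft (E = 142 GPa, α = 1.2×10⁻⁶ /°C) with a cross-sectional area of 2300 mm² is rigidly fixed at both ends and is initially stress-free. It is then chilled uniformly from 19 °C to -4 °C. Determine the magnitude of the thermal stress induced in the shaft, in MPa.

σ ≈ 3.92 MPa (tensile)

With length fixed, the mechanical strain must cancel the thermal strain αΔT = 1.2×10⁻⁶ × 23 = 27.6×10⁻⁶.
The stress required to suppress this strain is σ = Eε = 142×10³ × 27.6×10⁻⁶ = 3.919 MPa, tensile since the shaft is trying to contract.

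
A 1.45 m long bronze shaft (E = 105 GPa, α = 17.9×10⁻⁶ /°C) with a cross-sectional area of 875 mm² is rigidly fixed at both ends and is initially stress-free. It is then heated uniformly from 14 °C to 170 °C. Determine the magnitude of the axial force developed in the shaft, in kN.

P ≈ 257 kN (compressive)

The ends cannot move, so σ = EαΔT = 105×10³ × 17.9×10⁻⁶ × 156 = 293.2 MPa.
P = AEαΔT = 875 × 105×10³ × 17.9×10⁻⁶ × 156 = 256.6 kN (compressive).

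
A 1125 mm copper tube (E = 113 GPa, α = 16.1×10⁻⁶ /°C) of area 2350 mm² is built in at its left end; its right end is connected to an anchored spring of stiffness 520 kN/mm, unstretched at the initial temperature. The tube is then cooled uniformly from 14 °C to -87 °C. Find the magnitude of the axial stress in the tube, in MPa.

If the spring were absent the tube would shorten by αΔT L = 16.1×10⁻⁶ × 101 × 1125 = 1.829 mm.
With a force P in the spring, the elastic change of the tube is PL/(AE) and that of the spring is P/k; compatibility requires their sum to equal δ_free.
So P = δ_free / [L/(AE) + 1/k] = 1.829 / [ 1125/(2350×113×10³) + 1/(520×10³) ].
P = 1.829 / 6.16×10⁻⁶ = 297000 N.
σ = P/A = 297000/2350 = 126.4 MPa.

σ ≈ 126 MPa (tensile)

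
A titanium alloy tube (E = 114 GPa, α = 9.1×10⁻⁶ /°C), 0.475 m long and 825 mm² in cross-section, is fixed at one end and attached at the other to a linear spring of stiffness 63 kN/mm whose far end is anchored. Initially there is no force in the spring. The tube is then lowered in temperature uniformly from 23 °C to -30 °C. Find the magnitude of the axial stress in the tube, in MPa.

The unrestrained thermal change is αΔT L = 9.1×10⁻⁶ × 53 × 475 = 0.2291 mm.
Let P be the tensile force in the spring. The tube extends elastically by PL/(AE) and the spring stretches by P/k; together these equal δ_free.
P [ L/(AE) + 1/k ] = δ_free → P [ 475/(825×114×10³) + 1/(63×10³) ] = 0.2291.
P = 0.2291 / 2.092×10⁻⁵ = 10950 N.
σ = P/A = 10950/825 = 13.27 MPa.

σ ≈ 13.3 MPa (tensile)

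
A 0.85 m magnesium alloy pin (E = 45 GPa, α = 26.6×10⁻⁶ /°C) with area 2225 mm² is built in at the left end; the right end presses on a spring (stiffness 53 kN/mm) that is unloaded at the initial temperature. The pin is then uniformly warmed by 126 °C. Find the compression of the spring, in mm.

The unrestrained thermal change is αΔT L = 26.6×10⁻⁶ × 126 × 850 = 2.849 mm.
Let P be the compressive force at the spring. The pin shortens elastically by PL/(AE) and the spring compresses by P/k; together these equal δ_free.
P [ L/(AE) + 1/k ] = δ_free → P [ 850/(2225×45×10³) + 1/(53×10³) ] = 2.849.
P = 2.849 / 2.736×10⁻⁵ = 104100 N.
Spring compression = P/k = 104100/(53×10³) = 1.965 mm.

δ ≈ 1.96 mm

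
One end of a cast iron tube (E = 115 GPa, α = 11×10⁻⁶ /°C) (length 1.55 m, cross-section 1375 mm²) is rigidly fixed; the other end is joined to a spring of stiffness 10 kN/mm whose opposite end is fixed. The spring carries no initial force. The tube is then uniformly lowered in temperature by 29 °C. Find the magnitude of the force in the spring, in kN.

P ≈ 4.5 kN

If the spring were absent the tube would shorten by αΔT L = 11×10⁻⁶ × 29 × 1550 = 0.4945 mm.
With a force P in the spring, the elastic change of the tube is PL/(AE) and that of the spring is P/k; compatibility requires their sum to equal δ_free.
So P = δ_free / [L/(AE) + 1/k] = 0.4945 / [ 1550/(1375×115×10³) + 1/(10×10³) ].
P = 0.4945 / 0.0001098 = 4503 N.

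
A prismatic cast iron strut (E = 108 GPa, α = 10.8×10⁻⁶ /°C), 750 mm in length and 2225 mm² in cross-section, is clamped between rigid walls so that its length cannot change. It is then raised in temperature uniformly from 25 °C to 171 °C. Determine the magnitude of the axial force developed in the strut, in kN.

Full restraint means ε = 0, so the stress is σ = EαΔT = 108×10³ × 10.8×10⁻⁶ × 146 = 170.3 MPa.
Then P = σA = 170.3 × 2225 mm² = 378.9 kN, compressive.

P ≈ 379 kN (compressive)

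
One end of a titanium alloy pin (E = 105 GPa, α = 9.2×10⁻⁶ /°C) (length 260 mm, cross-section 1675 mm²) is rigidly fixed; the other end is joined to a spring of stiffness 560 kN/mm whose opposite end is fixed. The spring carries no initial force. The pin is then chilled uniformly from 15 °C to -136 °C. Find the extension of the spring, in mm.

The unrestrained thermal change is αΔT L = 9.2×10⁻⁶ × 151 × 260 = 0.3612 mm.
With a force P in the spring, the elastic change of the pin is PL/(AE) and that of the spring is P/k; compatibility requires their sum to equal δ_free.
So P = δ_free / [L/(AE) + 1/k] = 0.3612 / [ 260/(1675×105×10³) + 1/(560×10³) ].
P = 0.3612 / 3.264×10⁻⁶ = 110700 N.
Spring extension = P/k = 110700/(560×10³) = 0.1976 mm.

δ ≈ 0.198 mm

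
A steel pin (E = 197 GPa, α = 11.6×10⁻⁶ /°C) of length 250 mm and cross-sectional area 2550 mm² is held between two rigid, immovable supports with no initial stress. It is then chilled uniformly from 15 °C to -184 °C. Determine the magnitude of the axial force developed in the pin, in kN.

With zero net strain, σ = E·αΔT = 197 GPa × 11.6×10⁻⁶ × 199 = 454.8 MPa.
P = AEαΔT = 2550 × 197×10³ × 11.6×10⁻⁶ × 199 = 1160 kN (tensile).

P ≈ 1160 kN (tensile)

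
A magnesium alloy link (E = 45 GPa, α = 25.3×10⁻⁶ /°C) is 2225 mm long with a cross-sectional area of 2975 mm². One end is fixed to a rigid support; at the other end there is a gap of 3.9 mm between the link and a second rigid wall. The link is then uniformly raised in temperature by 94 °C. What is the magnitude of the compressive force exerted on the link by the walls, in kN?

P ≈ 83.7 kN

Unrestrained expansion: δ_free = αΔT L = 25.3×10⁻⁶ × 94 × 2225 = 5.291 mm.
The gap closes (δ_free > 3.9 mm) and the wall then resists a further 5.291 − 3.9 = 1.391 mm of expansion.
Compatibility: PL/(AE) = 1.391 mm, so σ = P/A = E × (1.391/2225) = 28.14 MPa.
P = σA = 28.14 × 2975 = 83.72 kN.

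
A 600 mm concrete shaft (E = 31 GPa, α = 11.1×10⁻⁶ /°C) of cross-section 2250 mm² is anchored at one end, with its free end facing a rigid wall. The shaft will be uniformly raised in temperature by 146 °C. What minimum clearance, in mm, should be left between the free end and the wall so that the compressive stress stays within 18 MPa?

g ≈ 0.624 mm

With no wall the shaft would lengthen by αΔT L = 11.1×10⁻⁶ × 146 × 600 = 0.9724 mm.
At the allowable stress the elastic shortening the wall may impose is σL/E = 18 × 600 / (31×10³) = 0.3484 mm.
So the gap has to take up the difference, g_min = δ_free − σL/E = 0.9724 − 0.3484 = 0.624 mm.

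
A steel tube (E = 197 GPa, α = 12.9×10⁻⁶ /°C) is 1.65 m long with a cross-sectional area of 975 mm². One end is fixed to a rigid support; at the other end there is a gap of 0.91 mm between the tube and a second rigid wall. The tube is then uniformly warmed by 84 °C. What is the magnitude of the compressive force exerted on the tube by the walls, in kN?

P ≈ 102 kN

Unrestrained expansion: δ_free = αΔT L = 12.9×10⁻⁶ × 84 × 1650 = 1.788 mm.
After closing the 0.91 mm clearance, 1.788 − 0.91 = 0.8779 mm of expansion remains to be suppressed by the wall.
So σ = E(δ_free − g)/L = 197×10³ × 0.8779/1650 = 104.8 MPa.
P = σA = 104.8 × 975 = 102.2 kN.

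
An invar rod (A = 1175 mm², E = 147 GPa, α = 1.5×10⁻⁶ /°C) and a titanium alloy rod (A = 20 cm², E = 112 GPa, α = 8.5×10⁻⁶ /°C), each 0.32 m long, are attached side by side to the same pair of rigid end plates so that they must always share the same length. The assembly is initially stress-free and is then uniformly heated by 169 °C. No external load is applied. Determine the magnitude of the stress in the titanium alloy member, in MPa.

Equilibrium of a rigid end plate with no external load gives equal and opposite internal forces ±P in the two members. Since α_{titanium alloy} > α_{invar}, heating drives the titanium alloy into compression and the invar into tension.
Compatibility of the two members (thermal + elastic change equal): (α₁ − α₂)ΔT = P·[1/(A₁E₁) + 1/(A₂E₂)].
|α₁ − α₂|·ΔT = 7×10⁻⁶ × 169 = 0.001183.
1/(A₁E₁) + 1/(A₂E₂) = 1/(1175×147×10³) + 1/(2000×112×10³) = 1.025×10⁻⁸ N⁻¹.
So P = 0.001183 / 1.025×10⁻⁸ = 115.4 kN.
σ_{titanium alloy} = P/A₂ = 115400/2000 = 57.69 MPa, compressive.

σ ≈ 57.7 MPa (compressive)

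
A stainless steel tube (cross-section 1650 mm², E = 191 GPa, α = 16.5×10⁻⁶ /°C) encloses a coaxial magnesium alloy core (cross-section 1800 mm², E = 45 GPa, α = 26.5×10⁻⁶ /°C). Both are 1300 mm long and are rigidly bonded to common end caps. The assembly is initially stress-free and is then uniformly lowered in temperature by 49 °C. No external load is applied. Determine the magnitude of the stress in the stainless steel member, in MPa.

Equilibrium of a rigid end plate with no external load gives equal and opposite internal forces ±P in the two members. Since α_{magnesium alloy} > α_{stainless steel}, cooling drives the magnesium alloy into tension and the stainless steel into compression.
Compatibility of the two members (thermal + elastic change equal): (α₁ − α₂)ΔT = P·[1/(A₁E₁) + 1/(A₂E₂)].
|α₁ − α₂|·ΔT = 10×10⁻⁶ × 49 = 0.00049.
1/(A₁E₁) + 1/(A₂E₂) = 1/(1650×191×10³) + 1/(1800×45×10³) = 1.552×10⁻⁸ N⁻¹.
P = 0.00049 / 1.552×10⁻⁸ = 31570 N = 31.57 kN.
σ_{stainless steel} = P/A₁ = 31570/1650 = 19.14 MPa, compressive.

σ ≈ 19.1 MPa (compressive)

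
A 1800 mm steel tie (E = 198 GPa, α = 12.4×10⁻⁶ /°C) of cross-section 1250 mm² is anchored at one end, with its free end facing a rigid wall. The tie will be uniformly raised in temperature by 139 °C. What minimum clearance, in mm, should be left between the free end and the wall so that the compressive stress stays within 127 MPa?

With no wall the tie would lengthen by αΔT L = 12.4×10⁻⁶ × 139 × 1800 = 3.102 mm.
At the allowable stress the elastic shortening the wall may impose is σL/E = 127 × 1800 / (198×10³) = 1.155 mm.
So the gap has to take up the difference, g_min = δ_free − σL/E = 3.102 − 1.155 = 1.948 mm.

g ≈ 1.95 mm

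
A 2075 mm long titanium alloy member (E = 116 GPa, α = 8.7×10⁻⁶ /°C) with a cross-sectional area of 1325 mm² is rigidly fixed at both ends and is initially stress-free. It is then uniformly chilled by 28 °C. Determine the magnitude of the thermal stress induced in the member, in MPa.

Because both ends are immovable the net strain is zero, and the suppressed thermal strain is αΔT = 8.7×10⁻⁶ × 28 = 243.6×10⁻⁶.
σ = EαΔT = 116×10³ × 8.7×10⁻⁶ × 28 = 28.26 MPa (tensile; the member is trying to contract).

σ ≈ 28.3 MPa (tensile)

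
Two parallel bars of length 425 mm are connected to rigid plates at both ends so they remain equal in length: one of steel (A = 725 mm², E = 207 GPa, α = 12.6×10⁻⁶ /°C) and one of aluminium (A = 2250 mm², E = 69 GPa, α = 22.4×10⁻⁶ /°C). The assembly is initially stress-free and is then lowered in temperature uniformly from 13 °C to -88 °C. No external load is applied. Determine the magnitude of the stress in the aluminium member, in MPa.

Equilibrium of a rigid end plate with no external load gives equal and opposite internal forces ±P in the two members. Since α_{aluminium} > α_{steel}, cooling drives the aluminium into tension and the steel into compression.
Setting the final lengths equal and cancelling L: (α₁ − α₂)ΔT = P/(A₁E₁) + P/(A₂E₂).
|α₁ − α₂|·ΔT = 9.8×10⁻⁶ × 101 = 0.0009898.
1/(A₁E₁) + 1/(A₂E₂) = 1/(725×207×10³) + 1/(2250×69×10³) = 1.31×10⁻⁸ N⁻¹.
So P = 0.0009898 / 1.31×10⁻⁸ = 75.53 kN.
σ_{aluminium} = P/A₂ = 75530/2250 = 33.57 MPa, tensile.

σ ≈ 33.6 MPa (tensile)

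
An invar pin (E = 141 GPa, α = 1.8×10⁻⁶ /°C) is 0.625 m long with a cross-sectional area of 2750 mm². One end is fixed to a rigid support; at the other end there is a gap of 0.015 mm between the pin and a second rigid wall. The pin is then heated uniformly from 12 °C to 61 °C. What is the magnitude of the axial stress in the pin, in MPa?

σ ≈ 9.05 MPa (compressive)

If the wall were absent the pin would grow by αΔT L = 1.8×10⁻⁶ × 49 × 625 = 0.05513 mm.
The gap closes (δ_free > 0.015 mm) and the wall then resists a further 0.05513 − 0.015 = 0.04013 mm of expansion.
So σ = E(δ_free − g)/L = 141×10³ × 0.04013/625 = 9.052 MPa.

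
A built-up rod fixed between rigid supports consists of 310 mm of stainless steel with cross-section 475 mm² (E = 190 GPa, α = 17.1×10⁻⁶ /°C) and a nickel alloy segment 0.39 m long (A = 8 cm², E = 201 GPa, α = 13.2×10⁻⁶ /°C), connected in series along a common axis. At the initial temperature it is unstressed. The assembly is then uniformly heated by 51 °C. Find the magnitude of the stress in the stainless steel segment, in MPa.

σ ≈ 191 MPa (compressive)

Free thermal expansion of the whole bar: Σ αᵢΔT Lᵢ = 17.1×10⁻⁶×51×310 + 13.2×10⁻⁶×51×390 = 0.5329 mm.
Since the ends are fixed, an axial force P builds up, equal in every segment, with P · Σ Lᵢ/(AᵢEᵢ) = δ_free.
Σ Lᵢ/(AᵢEᵢ) = 310/(475×190×10³) + 390/(800×201×10³) = 5.86×10⁻⁶ mm/N.
P = 0.5329 / 5.86×10⁻⁶ = 90930 N = 90.93 kN, compressive.
σ_{stainless steel} = P / A = 90930 / 475 = 191.4 MPa.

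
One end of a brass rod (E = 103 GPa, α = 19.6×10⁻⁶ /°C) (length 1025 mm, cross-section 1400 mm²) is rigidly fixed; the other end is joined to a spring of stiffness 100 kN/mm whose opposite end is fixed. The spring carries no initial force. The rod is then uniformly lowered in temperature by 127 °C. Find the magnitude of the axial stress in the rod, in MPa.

The unrestrained thermal change is αΔT L = 19.6×10⁻⁶ × 127 × 1025 = 2.551 mm.
With a force P in the spring, the elastic change of the rod is PL/(AE) and that of the spring is P/k; compatibility requires their sum to equal δ_free.
P [ L/(AE) + 1/k ] = δ_free → P [ 1025/(1400×103×10³) + 1/(100×10³) ] = 2.551.
P = 2.551 / 1.711×10⁻⁵ = 149100 N.
σ = P/A = 149100/1400 = 106.5 MPa.

σ ≈ 107 MPa (tensile)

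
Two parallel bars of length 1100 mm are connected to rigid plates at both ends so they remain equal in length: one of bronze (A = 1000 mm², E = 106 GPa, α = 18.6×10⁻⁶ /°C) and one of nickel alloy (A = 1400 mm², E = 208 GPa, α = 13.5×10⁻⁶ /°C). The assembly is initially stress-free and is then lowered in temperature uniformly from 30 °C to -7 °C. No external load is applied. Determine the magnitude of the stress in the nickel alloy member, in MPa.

The bronze has the larger α, so on cooling it would change length more than the nickel alloy if both were free. The rigid plates force a common final length, so the bronze is put into tension and the nickel alloy into compression, with equal and opposite forces P (no external load).
Equating the net (thermal + elastic) strains gives |α₁ − α₂|·ΔT = P·[1/(A₁E₁) + 1/(A₂E₂)].
|α₁ − α₂|·ΔT = 5.1×10⁻⁶ × 37 = 0.0001887.
1/(A₁E₁) + 1/(A₂E₂) = 1/(1000×106×10³) + 1/(1400×208×10³) = 1.287×10⁻⁸ N⁻¹.
So P = 0.0001887 / 1.287×10⁻⁸ = 14.66 kN.
σ_{nickel alloy} = P/A₂ = 14660/1400 = 10.47 MPa, compressive.

σ ≈ 10.5 MPa (compressive)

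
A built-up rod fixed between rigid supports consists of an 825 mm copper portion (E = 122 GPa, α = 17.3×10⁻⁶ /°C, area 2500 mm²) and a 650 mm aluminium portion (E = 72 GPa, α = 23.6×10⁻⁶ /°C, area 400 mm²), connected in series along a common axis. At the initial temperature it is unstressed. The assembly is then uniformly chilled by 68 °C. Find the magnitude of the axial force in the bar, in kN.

P ≈ 79.7 kN (tensile)

With the walls removed the bar would change length by δ_free = Σ αᵢΔT Lᵢ = 17.3×10⁻⁶×68×825 + 23.6×10⁻⁶×68×650 = 2.014 mm.
Since the ends are fixed, an axial force P builds up, equal in every segment, with P · Σ Lᵢ/(AᵢEᵢ) = δ_free.
Σ Lᵢ/(AᵢEᵢ) = 825/(2500×122×10³) + 650/(400×72×10³) = 2.527×10⁻⁵ mm/N.
P = 2.014 / 2.527×10⁻⁵ = 79670 N = 79.67 kN, tensile.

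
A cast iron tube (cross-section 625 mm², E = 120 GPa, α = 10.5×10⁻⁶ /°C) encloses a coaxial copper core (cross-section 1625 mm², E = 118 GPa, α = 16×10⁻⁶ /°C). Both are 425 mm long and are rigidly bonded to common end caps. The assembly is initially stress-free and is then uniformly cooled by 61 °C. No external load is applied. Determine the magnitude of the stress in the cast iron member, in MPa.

σ ≈ 28.9 MPa (compressive)

Equilibrium of a rigid end plate with no external load gives equal and opposite internal forces ±P in the two members. Since α_{copper} > α_{cast iron}, cooling drives the copper into tension and the cast iron into compression.
Setting the final lengths equal and cancelling L: (α₁ − α₂)ΔT = P/(A₁E₁) + P/(A₂E₂).
|α₁ − α₂|·ΔT = 5.5×10⁻⁶ × 61 = 0.0003355.
1/(A₁E₁) + 1/(A₂E₂) = 1/(625×120×10³) + 1/(1625×118×10³) = 1.855×10⁻⁸ N⁻¹.
P = 0.0003355 / 1.855×10⁻⁸ = 18090 N = 18.09 kN.
σ_{cast iron} = P/A₁ = 18090/625 = 28.94 MPa, compressive.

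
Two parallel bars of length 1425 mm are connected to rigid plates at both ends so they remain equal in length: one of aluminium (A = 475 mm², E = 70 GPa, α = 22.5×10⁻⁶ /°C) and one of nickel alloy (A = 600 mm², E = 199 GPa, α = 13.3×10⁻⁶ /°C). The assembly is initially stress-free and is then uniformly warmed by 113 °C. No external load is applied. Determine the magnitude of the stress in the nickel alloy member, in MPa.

Both members must finish at the same length. With the larger α, the aluminium tends to over-expand; the plates restrain it, putting the aluminium in compression and the nickel alloy in tension. With no external load the two internal forces are equal and opposite, magnitude P.
Compatibility of the two members (thermal + elastic change equal): (α₁ − α₂)ΔT = P·[1/(A₁E₁) + 1/(A₂E₂)].
|α₁ − α₂|·ΔT = 9.2×10⁻⁶ × 113 = 0.00104.
1/(A₁E₁) + 1/(A₂E₂) = 1/(475×70×10³) + 1/(600×199×10³) = 3.845×10⁻⁸ N⁻¹.
P = 0.00104 / 3.845×10⁻⁸ = 27040 N = 27.04 kN.
σ_{nickel alloy} = P/A₂ = 27040/600 = 45.06 MPa, tensile.

σ ≈ 45.1 MPa (tensile)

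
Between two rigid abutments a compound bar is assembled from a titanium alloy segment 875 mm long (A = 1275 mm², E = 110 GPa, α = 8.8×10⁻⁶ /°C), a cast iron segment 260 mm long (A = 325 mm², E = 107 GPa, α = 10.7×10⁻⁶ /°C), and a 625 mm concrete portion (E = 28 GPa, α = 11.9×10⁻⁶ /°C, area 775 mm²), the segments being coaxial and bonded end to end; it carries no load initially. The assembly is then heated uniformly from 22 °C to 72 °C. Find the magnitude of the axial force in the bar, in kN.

P ≈ 21.1 kN (compressive)

With the walls removed the bar would change length by δ_free = Σ αᵢΔT Lᵢ = 8.8×10⁻⁶×50×875 + 10.7×10⁻⁶×50×260 + 11.9×10⁻⁶×50×625 = 0.896 mm.
Since the ends are fixed, an axial force P builds up, equal in every segment, with P · Σ Lᵢ/(AᵢEᵢ) = δ_free.
The series flexibility is Σ Lᵢ/(AᵢEᵢ) = 875/(1275×110×10³) + 260/(325×107×10³) + 625/(775×28×10³) = 4.252×10⁻⁵ mm/N.
P = 0.896 / 4.252×10⁻⁵ = 21070 N = 21.07 kN, compressive.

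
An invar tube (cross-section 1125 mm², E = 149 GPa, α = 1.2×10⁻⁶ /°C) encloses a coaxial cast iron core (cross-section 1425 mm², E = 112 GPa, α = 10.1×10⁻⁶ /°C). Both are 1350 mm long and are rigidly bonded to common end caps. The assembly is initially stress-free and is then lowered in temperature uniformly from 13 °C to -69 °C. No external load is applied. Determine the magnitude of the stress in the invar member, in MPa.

The cast iron has the larger α, so on cooling it would change length more than the invar if both were free. The rigid plates force a common final length, so the cast iron is put into tension and the invar into compression, with equal and opposite forces P (no external load).
Compatibility of the two members (thermal + elastic change equal): (α₁ − α₂)ΔT = P·[1/(A₁E₁) + 1/(A₂E₂)].
|α₁ − α₂|·ΔT = 8.9×10⁻⁶ × 82 = 0.0007298.
1/(A₁E₁) + 1/(A₂E₂) = 1/(1125×149×10³) + 1/(1425×112×10³) = 1.223×10⁻⁸ N⁻¹.
So P = 0.0007298 / 1.223×10⁻⁸ = 59.67 kN.
σ_{invar} = P/A₁ = 59670/1125 = 53.04 MPa, compressive.

σ ≈ 53 MPa (compressive)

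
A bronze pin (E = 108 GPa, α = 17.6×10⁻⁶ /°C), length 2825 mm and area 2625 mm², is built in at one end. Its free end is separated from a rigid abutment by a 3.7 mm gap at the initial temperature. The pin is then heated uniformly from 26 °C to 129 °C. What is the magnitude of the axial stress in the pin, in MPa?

Unrestrained expansion: δ_free = αΔT L = 17.6×10⁻⁶ × 103 × 2825 = 5.121 mm.
After closing the 3.7 mm clearance, 5.121 − 3.7 = 1.421 mm of expansion remains to be suppressed by the wall.
That suppressed elongation corresponds to σ = E·Δ/L = 108×10³ × 1.421/2825 = 54.33 MPa.

σ ≈ 54.3 MPa (compressive)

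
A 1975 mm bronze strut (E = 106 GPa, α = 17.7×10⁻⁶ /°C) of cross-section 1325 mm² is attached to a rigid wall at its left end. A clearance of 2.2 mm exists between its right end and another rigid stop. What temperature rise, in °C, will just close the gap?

ΔT ≈ 62.9 °C

Contact occurs when the free expansion equals the gap: αΔT L = 2.2 mm.
ΔT = 2.2 / (17.7×10⁻⁶ × 1975) = 62.93 °C.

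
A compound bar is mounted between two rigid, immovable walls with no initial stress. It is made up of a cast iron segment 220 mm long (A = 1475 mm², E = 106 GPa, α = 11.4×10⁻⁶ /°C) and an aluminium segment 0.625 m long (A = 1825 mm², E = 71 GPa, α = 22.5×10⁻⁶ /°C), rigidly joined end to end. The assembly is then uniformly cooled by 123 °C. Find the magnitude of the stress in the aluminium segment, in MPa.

σ ≈ 179 MPa (tensile)

Free thermal contraction of the whole bar: Σ αᵢΔT Lᵢ = 11.4×10⁻⁶×123×220 + 22.5×10⁻⁶×123×625 = 2.038 mm.
The walls prevent any net length change, so an axial force P (same in every segment) develops. Compatibility: P · Σ Lᵢ/(AᵢEᵢ) = δ_free.
The series flexibility is Σ Lᵢ/(AᵢEᵢ) = 220/(1475×106×10³) + 625/(1825×71×10³) = 6.231×10⁻⁶ mm/N.
Hence P = δ_free / Σ(L/AE) = 2.038/6.231×10⁻⁶ = 327.1 kN (tensile).
σ_{aluminium} = P / A = 327100 / 1825 = 179.2 MPa.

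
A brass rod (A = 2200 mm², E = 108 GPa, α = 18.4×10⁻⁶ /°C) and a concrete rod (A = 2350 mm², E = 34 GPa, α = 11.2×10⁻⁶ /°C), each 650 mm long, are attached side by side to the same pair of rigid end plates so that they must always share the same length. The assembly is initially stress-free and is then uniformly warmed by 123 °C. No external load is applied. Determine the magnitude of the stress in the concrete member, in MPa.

σ ≈ 22.5 MPa (tensile)

Both members must finish at the same length. With the larger α, the brass tends to over-expand; the plates restrain it, putting the brass in compression and the concrete in tension. With no external load the two internal forces are equal and opposite, magnitude P.
Compatibility of the two members (thermal + elastic change equal): (α₁ − α₂)ΔT = P·[1/(A₁E₁) + 1/(A₂E₂)].
|α₁ − α₂|·ΔT = 7.2×10⁻⁶ × 123 = 0.0008856.
1/(A₁E₁) + 1/(A₂E₂) = 1/(2200×108×10³) + 1/(2350×34×10³) = 1.672×10⁻⁸ N⁻¹.
So P = 0.0008856 / 1.672×10⁻⁸ = 52.95 kN.
σ_{concrete} = P/A₂ = 52950/2350 = 22.53 MPa, tensile.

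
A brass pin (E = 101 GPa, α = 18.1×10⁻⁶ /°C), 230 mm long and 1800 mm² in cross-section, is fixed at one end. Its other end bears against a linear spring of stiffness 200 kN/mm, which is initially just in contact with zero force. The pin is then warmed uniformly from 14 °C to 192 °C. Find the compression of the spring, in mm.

Free thermal expansion: δ_free = αΔT L = 18.1×10⁻⁶ × 178 × 230 = 0.741 mm.
With a force P in the spring, the elastic change of the pin is PL/(AE) and that of the spring is P/k; compatibility requires their sum to equal δ_free.
P [ L/(AE) + 1/k ] = δ_free → P [ 230/(1800×101×10³) + 1/(200×10³) ] = 0.741.
P = 0.741 / 6.265×10⁻⁶ = 118300 N.
Spring compression = P/k = 118300/(200×10³) = 0.5914 mm.

δ ≈ 0.591 mm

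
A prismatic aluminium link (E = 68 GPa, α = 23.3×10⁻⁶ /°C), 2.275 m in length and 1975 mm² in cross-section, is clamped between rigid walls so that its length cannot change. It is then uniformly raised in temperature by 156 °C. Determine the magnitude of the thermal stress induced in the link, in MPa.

Because both ends are immovable the net strain is zero, and the suppressed thermal strain is αΔT = 23.3×10⁻⁶ × 156 = 3634.8×10⁻⁶.
The stress required to suppress this strain is σ = Eε = 68×10³ × 3634.8×10⁻⁶ = 247.2 MPa, compressive since the link is trying to expand.

σ ≈ 247 MPa (compressive)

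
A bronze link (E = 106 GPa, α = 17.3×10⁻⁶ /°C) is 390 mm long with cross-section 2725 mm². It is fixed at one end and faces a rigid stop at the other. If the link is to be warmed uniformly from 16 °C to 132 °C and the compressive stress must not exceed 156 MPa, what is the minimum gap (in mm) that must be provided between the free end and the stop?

Free expansion if unrestrained: δ_free = αΔT L = 17.3×10⁻⁶ × 116 × 390 = 0.7827 mm.
At the allowable stress the elastic shortening the wall may impose is σL/E = 156 × 390 / (106×10³) = 0.574 mm.
So the gap has to take up the difference, g_min = δ_free − σL/E = 0.7827 − 0.574 = 0.2087 mm.

g ≈ 0.209 mm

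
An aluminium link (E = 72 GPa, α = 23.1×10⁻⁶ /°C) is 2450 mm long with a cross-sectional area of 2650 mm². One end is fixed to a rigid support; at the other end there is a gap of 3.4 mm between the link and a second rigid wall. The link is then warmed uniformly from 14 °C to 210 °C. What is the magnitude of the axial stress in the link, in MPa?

Unrestrained expansion: δ_free = αΔT L = 23.1×10⁻⁶ × 196 × 2450 = 11.09 mm.
This exceeds the 3.4 mm gap, so the wall pushes back. The portion of expansion that must be recovered elastically is δ_free − gap = 11.09 − 3.4 = 7.693 mm.
That suppressed elongation corresponds to σ = E·Δ/L = 72×10³ × 7.693/2450 = 226.1 MPa.

σ ≈ 226 MPa (compressive)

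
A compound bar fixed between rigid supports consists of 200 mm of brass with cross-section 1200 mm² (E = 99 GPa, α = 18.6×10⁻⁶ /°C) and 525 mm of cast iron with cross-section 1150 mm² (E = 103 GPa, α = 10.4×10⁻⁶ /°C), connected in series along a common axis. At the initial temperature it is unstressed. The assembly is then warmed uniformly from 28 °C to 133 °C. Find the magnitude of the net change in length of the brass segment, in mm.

|ΔL| ≈ 0.125 mm

If the supports were absent, the total length change would be Σ αᵢΔT Lᵢ = 18.6×10⁻⁶×105×200 + 10.4×10⁻⁶×105×525 = 0.9639 mm.
The rigid supports impose zero overall length change; the single axial force P common to all segments must satisfy P Σ Lᵢ/(AᵢEᵢ) = δ_free.
Σ Lᵢ/(AᵢEᵢ) = 200/(1200×99×10³) + 525/(1150×103×10³) = 6.116×10⁻⁶ mm/N.
P = 0.9639 / 6.116×10⁻⁶ = 157600 N = 157.6 kN, compressive.
For the brass segment, free thermal change = 18.6×10⁻⁶×105×200 = 0.3906 mm and elastic change from P = 157600×200/(1200×99×10³) = 0.2653 mm; these oppose, so the net change is 0.125 mm (segment lengthens).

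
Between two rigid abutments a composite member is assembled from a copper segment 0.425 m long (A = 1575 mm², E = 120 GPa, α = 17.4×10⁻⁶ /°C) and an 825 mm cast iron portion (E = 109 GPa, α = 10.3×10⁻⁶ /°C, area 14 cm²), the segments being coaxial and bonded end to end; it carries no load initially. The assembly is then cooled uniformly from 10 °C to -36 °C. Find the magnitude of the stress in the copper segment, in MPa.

With the walls removed the bar would change length by δ_free = Σ αᵢΔT Lᵢ = 17.4×10⁻⁶×46×425 + 10.3×10⁻⁶×46×825 = 0.7311 mm.
The rigid supports impose zero overall length change; the single axial force P common to all segments must satisfy P Σ Lᵢ/(AᵢEᵢ) = δ_free.
Σ Lᵢ/(AᵢEᵢ) = 425/(1575×120×10³) + 825/(1400×109×10³) = 7.655×10⁻⁶ mm/N.
P = 0.7311 / 7.655×10⁻⁶ = 95500 N = 95.5 kN, tensile.
σ_{copper} = P / A = 95500 / 1575 = 60.64 MPa.

σ ≈ 60.6 MPa (tensile)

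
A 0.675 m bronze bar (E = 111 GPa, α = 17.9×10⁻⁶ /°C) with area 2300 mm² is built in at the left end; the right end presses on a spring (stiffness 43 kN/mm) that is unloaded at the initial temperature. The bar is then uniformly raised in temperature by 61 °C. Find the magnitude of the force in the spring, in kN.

P ≈ 28.5 kN

If the spring were absent the bar would lengthen by αΔT L = 17.9×10⁻⁶ × 61 × 675 = 0.737 mm.
Let P be the compressive force at the spring. The bar shortens elastically by PL/(AE) and the spring compresses by P/k; together these equal δ_free.
So P = δ_free / [L/(AE) + 1/k] = 0.737 / [ 675/(2300×111×10³) + 1/(43×10³) ].
P = 0.737 / 2.59×10⁻⁵ = 28460 N.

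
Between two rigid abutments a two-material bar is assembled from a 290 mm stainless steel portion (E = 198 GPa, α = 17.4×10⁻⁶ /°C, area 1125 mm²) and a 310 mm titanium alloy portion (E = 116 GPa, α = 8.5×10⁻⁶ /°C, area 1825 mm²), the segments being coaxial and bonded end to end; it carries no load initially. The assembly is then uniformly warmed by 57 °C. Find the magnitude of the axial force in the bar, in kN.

P ≈ 158 kN (compressive)

If the supports were absent, the total length change would be Σ αᵢΔT Lᵢ = 17.4×10⁻⁶×57×290 + 8.5×10⁻⁶×57×310 = 0.4378 mm.
The rigid supports impose zero overall length change; the single axial force P common to all segments must satisfy P Σ Lᵢ/(AᵢEᵢ) = δ_free.
Σ Lᵢ/(AᵢEᵢ) = 290/(1125×198×10³) + 310/(1825×116×10³) = 2.766×10⁻⁶ mm/N.
Hence P = δ_free / Σ(L/AE) = 0.4378/2.766×10⁻⁶ = 158.3 kN (compressive).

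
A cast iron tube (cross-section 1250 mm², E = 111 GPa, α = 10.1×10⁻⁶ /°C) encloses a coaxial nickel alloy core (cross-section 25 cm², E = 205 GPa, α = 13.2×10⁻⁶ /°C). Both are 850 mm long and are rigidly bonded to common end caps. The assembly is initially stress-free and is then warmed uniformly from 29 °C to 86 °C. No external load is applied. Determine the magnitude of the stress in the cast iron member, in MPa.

σ ≈ 15.4 MPa (tensile)

Equilibrium of a rigid end plate with no external load gives equal and opposite internal forces ±P in the two members. Since α_{nickel alloy} > α_{cast iron}, heating drives the nickel alloy into compression and the cast iron into tension.
Equating the net (thermal + elastic) strains gives |α₁ − α₂|·ΔT = P·[1/(A₁E₁) + 1/(A₂E₂)].
|α₁ − α₂|·ΔT = 3.1×10⁻⁶ × 57 = 0.0001767.
1/(A₁E₁) + 1/(A₂E₂) = 1/(1250×111×10³) + 1/(2500×205×10³) = 9.158×10⁻⁹ N⁻¹.
So P = 0.0001767 / 9.158×10⁻⁹ = 19.29 kN.
σ_{cast iron} = P/A₁ = 19290/1250 = 15.43 MPa, tensile.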